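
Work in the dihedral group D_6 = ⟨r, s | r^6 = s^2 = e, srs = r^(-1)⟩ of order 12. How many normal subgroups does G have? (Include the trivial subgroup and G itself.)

7

G has 16 subgroups. Checking conjugation-invariance by order — order 1: 1/1 normal; order 2: 1/7 normal; order 3: 1/1 normal; order 4: 0/3 normal; order 6: 3/3 normal; order 12: 1/1 normal.
Total normal subgroups: 7.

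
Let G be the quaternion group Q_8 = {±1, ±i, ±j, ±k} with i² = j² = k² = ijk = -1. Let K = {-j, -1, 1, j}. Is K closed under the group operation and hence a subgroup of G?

|K| = 4 divides |G| = 8, consistent with Lagrange.
K contains the identity, every element's inverse is in K, and K is closed under ·: it is a subgroup.
In fact K = ⟨j⟩.

Yes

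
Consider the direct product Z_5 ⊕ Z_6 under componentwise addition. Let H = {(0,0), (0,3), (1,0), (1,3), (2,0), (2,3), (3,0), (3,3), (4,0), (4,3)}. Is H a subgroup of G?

Yes

|H| = 10 divides |G| = 30, consistent with Lagrange.
H contains the identity, every element's inverse is in H, and H is closed under +: it is a subgroup.
In fact H = ⟨(4,3)⟩.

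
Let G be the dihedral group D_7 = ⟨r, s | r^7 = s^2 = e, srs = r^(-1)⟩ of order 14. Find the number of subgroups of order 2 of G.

|G| = 14 and 2 | 14, so subgroups of order 2 are possible by Lagrange.
The subgroups of order 2 are: {e, r^2s}; {e, r^3s}; {e, r^4s}; {e, r^5s}; … (7 in all).
So G has 7 subgroups of order 2.

7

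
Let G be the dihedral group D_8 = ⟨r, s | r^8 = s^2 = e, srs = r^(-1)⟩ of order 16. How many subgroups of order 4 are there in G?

5

|G| = 16 and 4 | 16, so subgroups of order 4 are possible by Lagrange.
The subgroups of order 4 are: {e, r^2, r^4, r^6}; {e, r^4, r^2s, r^6s}; {e, r^4, r^3s, r^7s}; {e, r^4, s, r^4s}; … (5 in all).
So G has 5 subgroups of order 4.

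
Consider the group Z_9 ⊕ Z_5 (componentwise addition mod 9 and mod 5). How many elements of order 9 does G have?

An element (a,b) has order lcm(ord(a), ord(b)); count pairs with lcm equal to 9.
Enumerating gives 6 such elements.

6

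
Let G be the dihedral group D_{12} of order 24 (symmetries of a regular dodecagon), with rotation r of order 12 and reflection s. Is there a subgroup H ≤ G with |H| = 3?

Yes

3 | 24. A subgroup of order 3 is {e, r^4, r^8}.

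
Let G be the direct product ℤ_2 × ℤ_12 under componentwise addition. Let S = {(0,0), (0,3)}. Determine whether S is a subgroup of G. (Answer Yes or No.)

(0,3) ∈ S but its inverse (0,9) ∉ S, so S is not a subgroup.

No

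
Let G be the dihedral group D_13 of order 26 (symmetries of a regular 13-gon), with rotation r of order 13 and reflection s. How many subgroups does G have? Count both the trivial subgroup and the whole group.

|G| = 26, so by Lagrange every subgroup order divides 26. Divisors: 1, 2, 13, 26.
Subgroups by order — order 1: 1; order 2: 13; order 13: 1; order 26: 1.
Total: 1 + 13 + 1 + 1 = 16.

16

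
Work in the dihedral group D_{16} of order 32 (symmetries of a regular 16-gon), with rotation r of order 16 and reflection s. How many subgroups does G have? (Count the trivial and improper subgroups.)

|G| = 32, so by Lagrange every subgroup order divides 32. Divisors: 1, 2, 4, 8, 16, 32.
Subgroups by order — order 1: 1; order 2: 17; order 4: 9; order 8: 5; order 16: 3; order 32: 1.
Total: 1 + 17 + 9 + 5 + 3 + 1 = 36.

36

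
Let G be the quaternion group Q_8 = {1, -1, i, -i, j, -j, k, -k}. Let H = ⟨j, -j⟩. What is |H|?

4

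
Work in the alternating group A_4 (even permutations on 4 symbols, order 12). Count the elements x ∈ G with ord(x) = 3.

8

The elements of order 3 are: (2 3 4), (2 4 3), (1 2 3), (1 2 4), (1 3 2), (1 3 4), (1 4 2), (1 4 3).
That's 8.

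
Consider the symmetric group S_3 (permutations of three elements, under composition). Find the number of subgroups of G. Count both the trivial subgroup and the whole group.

6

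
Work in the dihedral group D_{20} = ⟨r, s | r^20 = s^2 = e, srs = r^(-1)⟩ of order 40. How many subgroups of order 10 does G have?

|G| = 40 and 10 | 40, so subgroups of order 10 are possible by Lagrange.
The subgroups of order 10 are: {e, r^2, r^4, r^6, r^8, r^10, r^12, r^14, r^16, r^18}; {e, r^4, r^8, r^12, r^16, r^2s, r^6s, r^10s, r^14s, r^18s}; {e, r^4, r^8, r^12, r^16, r^3s, r^7s, r^11s, r^15s, r^19s}; {e, r^4, r^8, r^12, r^16, s, r^4s, r^8s, r^12s, r^16s}; … (5 in all).
So G has 5 subgroups of order 10.

5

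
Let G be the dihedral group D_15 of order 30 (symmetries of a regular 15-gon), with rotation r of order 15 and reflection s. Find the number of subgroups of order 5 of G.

1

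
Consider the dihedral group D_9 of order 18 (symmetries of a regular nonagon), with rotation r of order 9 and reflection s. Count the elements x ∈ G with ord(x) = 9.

6

The elements of order 9 are: r, r^2, r^4, r^5, r^7, r^8.
That's 6.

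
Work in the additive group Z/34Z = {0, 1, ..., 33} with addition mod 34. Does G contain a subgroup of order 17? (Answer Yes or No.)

17 | 34. A subgroup of order 17 is {0, 2, 4, 6, 8, 10, 12, 14, 16, 18, 20, 22, 24, 26, 28, 30, 32}.

Yes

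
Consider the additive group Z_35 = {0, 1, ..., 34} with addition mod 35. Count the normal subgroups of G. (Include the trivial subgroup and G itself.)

G is abelian, so every subgroup is normal.
G has 4 subgroups in total, hence 4 normal subgroups.

4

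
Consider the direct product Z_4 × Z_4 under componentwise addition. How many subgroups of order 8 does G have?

|G| = 16 and 8 | 16, so subgroups of order 8 are possible by Lagrange.
The subgroups of order 8 are: {(0,0), (0,1), (0,2), (0,3), (2,0), (2,1), (2,2), (2,3)}; {(0,0), (0,2), (1,0), (1,2), (2,0), (2,2), (3,0), (3,2)}; {(0,0), (0,2), (1,1), (1,3), (2,0), (2,2), (3,1), (3,3)}.
So G has 3 subgroups of order 8.

3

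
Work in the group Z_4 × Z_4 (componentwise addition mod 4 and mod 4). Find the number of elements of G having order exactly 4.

12

An element (a,b) has order lcm(ord(a), ord(b)); count pairs with lcm equal to 4.
Enumerating gives 12 such elements.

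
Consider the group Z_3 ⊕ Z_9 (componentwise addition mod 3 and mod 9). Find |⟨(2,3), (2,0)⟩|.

9

|⟨(2,3)⟩| = 3 and |⟨(2,0)⟩| = 3, so |H| is a multiple of lcm(3, 3) = 3 and divides |G| = 27.
Closing under the operation: H = {(0,0), (0,3), (0,6), (1,0), (1,3), (1,6), (2,0), (2,3), (2,6)}, so |H| = 9.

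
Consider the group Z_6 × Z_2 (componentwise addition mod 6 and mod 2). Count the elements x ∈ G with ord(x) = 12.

0

An element (a,b) has order lcm(ord(a), ord(b)); count pairs with lcm equal to 12.
Enumerating gives 0 such elements.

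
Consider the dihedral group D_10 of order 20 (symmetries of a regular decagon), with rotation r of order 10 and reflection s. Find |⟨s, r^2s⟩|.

|⟨s⟩| = 2 and |⟨r^2s⟩| = 2, so |H| is a multiple of lcm(2, 2) = 2 and divides |G| = 20.
Closing under the operation: H = {e, r^2, r^4, r^6, r^8, s, r^2s, r^4s, r^6s, r^8s}, so |H| = 10.

10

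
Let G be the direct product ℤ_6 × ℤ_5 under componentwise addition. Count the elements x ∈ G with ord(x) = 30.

An element (a,b) has order lcm(ord(a), ord(b)); count pairs with lcm equal to 30.
Enumerating gives 8 such elements.

8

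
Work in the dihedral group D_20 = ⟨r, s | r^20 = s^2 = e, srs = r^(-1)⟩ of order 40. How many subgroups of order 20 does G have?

|G| = 40 and 20 | 40, so subgroups of order 20 are possible by Lagrange.
The subgroups of order 20 are: {e, r, r^2, r^3, r^4, r^5, r^6, r^7, r^8, r^9, r^10, r^11, r^12, r^13, r^14, r^15, r^16, r^17, r^18, r^19}; {e, r^2, r^4, r^6, r^8, r^10, r^12, r^14, r^16, r^18, s, r^2s, r^4s, r^6s, r^8s, r^10s, r^12s, r^14s, r^16s, r^18s}; {e, r^2, r^4, r^6, r^8, r^10, r^12, r^14, r^16, r^18, rs, r^3s, r^5s, r^7s, r^9s, r^11s, r^13s, r^15s, r^17s, r^19s}.
So G has 3 subgroups of order 20.

3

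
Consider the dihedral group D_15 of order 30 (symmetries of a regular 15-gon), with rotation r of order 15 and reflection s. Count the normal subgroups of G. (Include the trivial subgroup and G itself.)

G has 28 subgroups. Checking conjugation-invariance by order — order 1: 1/1 normal; order 2: 0/15 normal; order 3: 1/1 normal; order 5: 1/1 normal; order 6: 0/5 normal; order 10: 0/3 normal; order 15: 1/1 normal; order 30: 1/1 normal.
Total normal subgroups: 5.

5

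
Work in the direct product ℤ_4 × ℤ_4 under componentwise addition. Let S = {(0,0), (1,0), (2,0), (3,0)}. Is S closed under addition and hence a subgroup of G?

|S| = 4 divides |G| = 16, consistent with Lagrange.
S contains the identity, every element's inverse is in S, and S is closed under +: it is a subgroup.
In fact S = ⟨(1,0)⟩.

Yes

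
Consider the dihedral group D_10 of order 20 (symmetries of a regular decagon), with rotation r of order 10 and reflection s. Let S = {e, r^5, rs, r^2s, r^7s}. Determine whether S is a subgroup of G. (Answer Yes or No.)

No

Closure fails: r^5 · rs = r^6s ∉ S. So S is not a subgroup.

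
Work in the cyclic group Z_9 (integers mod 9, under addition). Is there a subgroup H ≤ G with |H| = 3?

3 | 9. A subgroup of order 3 is {0, 3, 6}.

Yes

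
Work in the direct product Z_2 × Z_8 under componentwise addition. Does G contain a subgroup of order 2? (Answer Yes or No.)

2 | 16. A subgroup of order 2 is {(0,0), (0,4)}.

Yes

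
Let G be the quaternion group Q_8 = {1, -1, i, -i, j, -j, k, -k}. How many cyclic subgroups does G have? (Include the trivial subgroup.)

5

A cyclic subgroup of order d is generated by each of its φ(d) elements of order d, so the cyclic subgroups of order d number (#elements of order d)/φ(d).
Cyclic subgroups by order — order 1: 1; order 2: 1; order 4: 3.
Total: 5.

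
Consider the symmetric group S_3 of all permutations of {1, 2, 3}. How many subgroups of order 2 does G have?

3

|G| = 6 and 2 | 6, so subgroups of order 2 are possible by Lagrange.
The subgroups of order 2 are: {e, (1 2)}; {e, (1 3)}; {e, (2 3)}.
So G has 3 subgroups of order 2.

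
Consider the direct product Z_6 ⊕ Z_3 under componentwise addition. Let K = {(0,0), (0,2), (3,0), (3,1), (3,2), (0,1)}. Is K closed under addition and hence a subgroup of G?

Yes

|K| = 6 divides |G| = 18, consistent with Lagrange.
K contains the identity, every element's inverse is in K, and K is closed under +: it is a subgroup.
In fact K = ⟨(3,1)⟩.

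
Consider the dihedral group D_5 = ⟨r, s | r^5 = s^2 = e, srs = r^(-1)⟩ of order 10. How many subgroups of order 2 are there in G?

|G| = 10 and 2 | 10, so subgroups of order 2 are possible by Lagrange.
The subgroups of order 2 are: {e, r^2s}; {e, r^3s}; {e, r^4s}; {e, rs}; … (5 in all).
So G has 5 subgroups of order 2.

5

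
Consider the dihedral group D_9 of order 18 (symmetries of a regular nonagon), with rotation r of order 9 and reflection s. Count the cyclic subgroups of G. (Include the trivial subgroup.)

Each element a generates a cyclic subgroup ⟨a⟩; distinct elements may generate the same one (a cyclic group of order d has φ(d) generators).
Cyclic subgroups by order — order 1: 1; order 2: 9; order 3: 1; order 9: 1.
Total: 12.

12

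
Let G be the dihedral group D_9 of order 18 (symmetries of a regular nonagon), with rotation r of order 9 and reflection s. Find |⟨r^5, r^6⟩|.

9

|⟨r^5⟩| = 9 and |⟨r^6⟩| = 3, so |H| is a multiple of lcm(9, 3) = 9 and divides |G| = 18.
Closing under the operation: H = {e, r, r^2, r^3, r^4, r^5, r^6, r^7, r^8}, so |H| = 9.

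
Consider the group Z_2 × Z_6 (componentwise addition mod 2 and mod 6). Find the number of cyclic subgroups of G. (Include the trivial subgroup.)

A cyclic subgroup of order d is generated by each of its φ(d) elements of order d, so the cyclic subgroups of order d number (#elements of order d)/φ(d).
Cyclic subgroups by order — order 1: 1; order 2: 3; order 3: 1; order 6: 3.
Total: 8.

8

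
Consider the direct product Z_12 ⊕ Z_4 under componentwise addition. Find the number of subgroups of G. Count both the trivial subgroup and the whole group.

30

|G| = 48, so by Lagrange every subgroup order divides 48. Divisors: 1, 2, 3, 4, 6, 8, 12, 16, 24, 48.
Subgroups by order — order 1: 1; order 2: 3; order 3: 1; order 4: 7; order 6: 3; order 8: 3; order 12: 7; order 16: 1; order 24: 3; order 48: 1.
Total: 1 + 3 + 1 + 7 + 3 + 3 + 7 + 1 + 3 + 1 = 30.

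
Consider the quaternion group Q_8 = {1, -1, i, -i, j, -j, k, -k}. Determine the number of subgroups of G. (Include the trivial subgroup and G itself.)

6

|G| = 8, so by Lagrange every subgroup order divides 8. Divisors: 1, 2, 4, 8.
Subgroups by order — order 1: 1; order 2: 1; order 4: 3; order 8: 1.
Total: 1 + 1 + 3 + 1 = 6.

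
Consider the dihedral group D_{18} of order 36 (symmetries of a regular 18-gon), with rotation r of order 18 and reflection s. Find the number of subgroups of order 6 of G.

|G| = 36 and 6 | 36, so subgroups of order 6 are possible by Lagrange.
The subgroups of order 6 are: {e, r^6, r^12, r^4s, r^10s, r^16s}; {e, r^6, r^12, r^5s, r^11s, r^17s}; {e, r^6, r^12, s, r^6s, r^12s}; {e, r^6, r^12, rs, r^7s, r^13s}; … (7 in all).
So G has 7 subgroups of order 6.

7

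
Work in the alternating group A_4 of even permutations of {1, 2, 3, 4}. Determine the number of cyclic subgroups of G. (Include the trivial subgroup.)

8

Group the elements of G by the cyclic subgroup they generate; each cyclic subgroup of order d accounts for φ(d) elements.
Cyclic subgroups by order — order 1: 1; order 2: 3; order 3: 4.
Total: 8.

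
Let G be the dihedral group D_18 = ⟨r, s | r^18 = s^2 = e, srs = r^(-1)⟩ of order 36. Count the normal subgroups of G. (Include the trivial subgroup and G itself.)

9

G has 45 subgroups. Checking conjugation-invariance by order — order 1: 1/1 normal; order 2: 1/19 normal; order 3: 1/1 normal; order 4: 0/9 normal; order 6: 1/7 normal; order 9: 1/1 normal; order 12: 0/3 normal; order 18: 3/3 normal; order 36: 1/1 normal.
Total normal subgroups: 9.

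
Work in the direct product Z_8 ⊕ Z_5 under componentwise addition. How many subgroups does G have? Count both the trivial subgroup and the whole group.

|G| = 40, so by Lagrange every subgroup order divides 40. Divisors: 1, 2, 4, 5, 8, 10, 20, 40.
Subgroups by order — order 1: 1; order 2: 1; order 4: 1; order 5: 1; order 8: 1; order 10: 1; order 20: 1; order 40: 1.
Total: 1 + 1 + 1 + 1 + 1 + 1 + 1 + 1 = 8.

8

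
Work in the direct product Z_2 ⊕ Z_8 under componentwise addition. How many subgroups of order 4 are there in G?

|G| = 16 and 4 | 16, so subgroups of order 4 are possible by Lagrange.
The subgroups of order 4 are: {(0,0), (0,2), (0,4), (0,6)}; {(0,0), (0,4), (1,0), (1,4)}; {(0,0), (0,4), (1,2), (1,6)}.
So G has 3 subgroups of order 4.

3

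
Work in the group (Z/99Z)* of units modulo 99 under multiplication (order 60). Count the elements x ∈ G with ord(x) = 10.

Enumerating element orders in G gives 12 elements of order 10.

12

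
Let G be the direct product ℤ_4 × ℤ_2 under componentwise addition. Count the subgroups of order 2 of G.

3

|G| = 8 and 2 | 8, so subgroups of order 2 are possible by Lagrange.
The subgroups of order 2 are: {(0,0), (0,1)}; {(0,0), (2,0)}; {(0,0), (2,1)}.
So G has 3 subgroups of order 2.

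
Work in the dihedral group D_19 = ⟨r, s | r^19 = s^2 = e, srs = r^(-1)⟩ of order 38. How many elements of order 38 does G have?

No element of G has order 38 (even though 38 | 38).

0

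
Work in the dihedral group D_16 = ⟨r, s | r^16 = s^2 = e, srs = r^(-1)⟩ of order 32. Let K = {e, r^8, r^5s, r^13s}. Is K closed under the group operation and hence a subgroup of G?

|K| = 4 divides |G| = 32, consistent with Lagrange.
K contains the identity, every element's inverse is in K, and K is closed under ·: it is a subgroup.

Yes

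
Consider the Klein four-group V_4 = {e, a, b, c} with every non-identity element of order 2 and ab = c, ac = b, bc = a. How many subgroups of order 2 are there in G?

|G| = 4 and 2 | 4, so subgroups of order 2 are possible by Lagrange.
The subgroups of order 2 are: {e, a}; {e, b}; {e, c}.
So G has 3 subgroups of order 2.

3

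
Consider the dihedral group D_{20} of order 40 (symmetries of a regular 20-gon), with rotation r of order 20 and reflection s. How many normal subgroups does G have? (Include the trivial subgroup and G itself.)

G has 48 subgroups. Checking conjugation-invariance by order — order 1: 1/1 normal; order 2: 1/21 normal; order 4: 1/11 normal; order 5: 1/1 normal; order 8: 0/5 normal; order 10: 1/5 normal; order 20: 3/3 normal; order 40: 1/1 normal.
Total normal subgroups: 9.

9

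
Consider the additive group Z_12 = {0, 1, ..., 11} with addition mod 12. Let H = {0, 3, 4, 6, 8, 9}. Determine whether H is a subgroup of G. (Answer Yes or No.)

No

Closure fails: 3 + 4 = 7 ∉ H. So H is not a subgroup.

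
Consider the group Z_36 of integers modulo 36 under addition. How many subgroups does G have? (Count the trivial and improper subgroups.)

9

Subgroups of the cyclic group Z_36 correspond bijectively to divisors of 36.
Divisors of 36: 1, 2, 3, 4, 6, 9, 12, 18, 36.
So Z_36 has 9 subgroups.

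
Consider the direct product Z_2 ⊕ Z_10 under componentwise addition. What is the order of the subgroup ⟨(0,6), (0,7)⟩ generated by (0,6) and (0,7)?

10

|⟨(0,6)⟩| = 5 and |⟨(0,7)⟩| = 10, so |H| is a multiple of lcm(5, 10) = 10 and divides |G| = 20.
Closing under the operation: H = {(0,0), (0,1), (0,2), (0,3), (0,4), (0,5), (0,6), (0,7), (0,8), (0,9)}, so |H| = 10.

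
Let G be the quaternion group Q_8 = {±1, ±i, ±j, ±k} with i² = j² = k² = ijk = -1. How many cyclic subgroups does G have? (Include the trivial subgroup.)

Group the elements of G by the cyclic subgroup they generate; each cyclic subgroup of order d accounts for φ(d) elements.
Cyclic subgroups by order — order 1: 1; order 2: 1; order 4: 3.
Total: 5.

5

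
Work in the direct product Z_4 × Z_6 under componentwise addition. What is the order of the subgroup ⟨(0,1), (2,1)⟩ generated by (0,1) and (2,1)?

12

|⟨(0,1)⟩| = 6 and |⟨(2,1)⟩| = 6, so |H| is a multiple of lcm(6, 6) = 6 and divides |G| = 24.
Closing under the operation: H = {(0,0), (0,1), (0,2), (0,3), (0,4), (0,5), (2,0), (2,1), (2,2), (2,3), (2,4), (2,5)}, so |H| = 12.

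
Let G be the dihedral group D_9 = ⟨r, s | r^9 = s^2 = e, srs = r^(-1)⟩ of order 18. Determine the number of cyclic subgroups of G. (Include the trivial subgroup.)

Group the elements of G by the cyclic subgroup they generate; each cyclic subgroup of order d accounts for φ(d) elements.
Cyclic subgroups by order — order 1: 1; order 2: 9; order 3: 1; order 9: 1.
Total: 12.

12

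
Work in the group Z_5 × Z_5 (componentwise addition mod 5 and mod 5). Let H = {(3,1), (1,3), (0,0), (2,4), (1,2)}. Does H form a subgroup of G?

(1,2) ∈ H but its inverse (4,3) ∉ H, so H is not a subgroup.

No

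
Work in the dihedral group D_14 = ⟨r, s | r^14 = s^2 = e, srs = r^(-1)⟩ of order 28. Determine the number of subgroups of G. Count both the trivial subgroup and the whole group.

|G| = 28, so by Lagrange every subgroup order divides 28. Divisors: 1, 2, 4, 7, 14, 28.
Subgroups by order — order 1: 1; order 2: 15; order 4: 7; order 7: 1; order 14: 3; order 28: 1.
Total: 1 + 15 + 7 + 1 + 3 + 1 = 28.

28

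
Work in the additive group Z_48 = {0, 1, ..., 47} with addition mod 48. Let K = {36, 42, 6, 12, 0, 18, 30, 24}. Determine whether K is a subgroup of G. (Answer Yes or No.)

Yes

|K| = 8 divides |G| = 48, consistent with Lagrange.
K contains the identity, every element's inverse is in K, and K is closed under +: it is a subgroup.
In fact K = ⟨6⟩.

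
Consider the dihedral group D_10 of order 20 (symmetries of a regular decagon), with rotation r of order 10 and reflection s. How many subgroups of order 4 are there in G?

5

|G| = 20 and 4 | 20, so subgroups of order 4 are possible by Lagrange.
The subgroups of order 4 are: {e, r^5, r^2s, r^7s}; {e, r^5, r^3s, r^8s}; {e, r^5, r^4s, r^9s}; {e, r^5, s, r^5s}; … (5 in all).
So G has 5 subgroups of order 4.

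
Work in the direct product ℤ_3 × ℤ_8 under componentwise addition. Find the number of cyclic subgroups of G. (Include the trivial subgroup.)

8

Each element a generates a cyclic subgroup ⟨a⟩; distinct elements may generate the same one (a cyclic group of order d has φ(d) generators).
Cyclic subgroups by order — order 1: 1; order 2: 1; order 3: 1; order 4: 1; order 6: 1; order 8: 1; order 12: 1; order 24: 1.
Total: 8.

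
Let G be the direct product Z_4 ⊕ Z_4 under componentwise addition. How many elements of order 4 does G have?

12

An element (a,b) has order lcm(ord(a), ord(b)); count pairs with lcm equal to 4.
Enumerating gives 12 such elements.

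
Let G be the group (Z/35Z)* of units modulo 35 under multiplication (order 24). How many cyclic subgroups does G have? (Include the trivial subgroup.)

Group the elements of G by the cyclic subgroup they generate; each cyclic subgroup of order d accounts for φ(d) elements.
Cyclic subgroups by order — order 1: 1; order 2: 3; order 3: 1; order 4: 2; order 6: 3; order 12: 2.
Total: 12.

12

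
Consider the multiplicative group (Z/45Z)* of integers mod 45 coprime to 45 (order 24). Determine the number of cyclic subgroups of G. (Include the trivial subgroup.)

12

Group the elements of G by the cyclic subgroup they generate; each cyclic subgroup of order d accounts for φ(d) elements.
Cyclic subgroups by order — order 1: 1; order 2: 3; order 3: 1; order 4: 2; order 6: 3; order 12: 2.
Total: 12.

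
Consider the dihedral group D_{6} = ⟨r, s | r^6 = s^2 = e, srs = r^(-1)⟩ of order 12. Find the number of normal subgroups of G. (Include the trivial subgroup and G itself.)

G has 16 subgroups. Checking conjugation-invariance by order — order 1: 1/1 normal; order 2: 1/7 normal; order 3: 1/1 normal; order 4: 0/3 normal; order 6: 3/3 normal; order 12: 1/1 normal.
Total normal subgroups: 7.

7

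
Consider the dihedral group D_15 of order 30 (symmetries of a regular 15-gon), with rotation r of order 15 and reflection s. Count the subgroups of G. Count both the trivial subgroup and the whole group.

28

|G| = 30, so by Lagrange every subgroup order divides 30. Divisors: 1, 2, 3, 5, 6, 10, 15, 30.
Subgroups by order — order 1: 1; order 2: 15; order 3: 1; order 5: 1; order 6: 5; order 10: 3; order 15: 1; order 30: 1.
Total: 1 + 15 + 1 + 1 + 5 + 3 + 1 + 1 = 28.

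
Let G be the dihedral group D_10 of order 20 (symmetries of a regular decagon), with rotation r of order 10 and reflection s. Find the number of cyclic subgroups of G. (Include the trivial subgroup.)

14

A cyclic subgroup of order d is generated by each of its φ(d) elements of order d, so the cyclic subgroups of order d number (#elements of order d)/φ(d).
Cyclic subgroups by order — order 1: 1; order 2: 11; order 5: 1; order 10: 1.
Total: 14.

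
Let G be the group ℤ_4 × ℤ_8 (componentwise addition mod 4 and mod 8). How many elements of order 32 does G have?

An element (a,b) has order lcm(ord(a), ord(b)); count pairs with lcm equal to 32.
Enumerating gives 0 such elements.

0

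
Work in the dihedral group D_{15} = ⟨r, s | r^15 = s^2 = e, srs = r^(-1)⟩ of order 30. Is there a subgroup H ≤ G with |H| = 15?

Yes

15 | 30. A subgroup of order 15 is {e, r, r^2, r^3, r^4, r^5, r^6, r^7, r^8, r^9, r^10, r^11, r^12, r^13, r^14}.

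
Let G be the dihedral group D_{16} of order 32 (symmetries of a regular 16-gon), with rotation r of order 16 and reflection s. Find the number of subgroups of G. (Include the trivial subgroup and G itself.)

|G| = 32, so by Lagrange every subgroup order divides 32. Divisors: 1, 2, 4, 8, 16, 32.
Subgroups by order — order 1: 1; order 2: 17; order 4: 9; order 8: 5; order 16: 3; order 32: 1.
Total: 1 + 17 + 9 + 5 + 3 + 1 = 36.

36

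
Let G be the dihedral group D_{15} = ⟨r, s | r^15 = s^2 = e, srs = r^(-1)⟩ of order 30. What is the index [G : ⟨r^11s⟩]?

15

|⟨r^11s⟩| = 2 and |G| = 30.
By Lagrange, [G : H] = |G|/|H| = 30/2 = 15.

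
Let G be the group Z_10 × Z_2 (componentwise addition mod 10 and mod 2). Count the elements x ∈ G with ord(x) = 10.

An element (a,b) has order lcm(ord(a), ord(b)); count pairs with lcm equal to 10.
Enumerating gives 12 such elements.

12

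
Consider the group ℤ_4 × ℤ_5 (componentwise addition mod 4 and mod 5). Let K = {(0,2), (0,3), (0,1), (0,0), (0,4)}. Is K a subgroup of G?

|K| = 5 divides |G| = 20, consistent with Lagrange.
K contains the identity, every element's inverse is in K, and K is closed under +: it is a subgroup.
In fact K = ⟨(0,1)⟩.

Yes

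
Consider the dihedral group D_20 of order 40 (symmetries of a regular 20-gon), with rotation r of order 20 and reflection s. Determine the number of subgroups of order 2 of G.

|G| = 40 and 2 | 40, so subgroups of order 2 are possible by Lagrange.
The subgroups of order 2 are: {e, r^10}; {e, r^10s}; {e, r^11s}; {e, r^12s}; … (21 in all).
So G has 21 subgroups of order 2.

21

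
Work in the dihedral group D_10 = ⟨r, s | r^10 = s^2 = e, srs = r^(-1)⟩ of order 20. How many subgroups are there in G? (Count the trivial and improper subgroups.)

|G| = 20, so by Lagrange every subgroup order divides 20. Divisors: 1, 2, 4, 5, 10, 20.
Subgroups by order — order 1: 1; order 2: 11; order 4: 5; order 5: 1; order 10: 3; order 20: 1.
Total: 1 + 11 + 5 + 1 + 3 + 1 = 22.

22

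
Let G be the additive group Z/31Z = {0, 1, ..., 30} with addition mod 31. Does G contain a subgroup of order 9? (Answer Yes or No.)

9 does not divide |G| = 31, so by Lagrange no subgroup of order 9 exists.

No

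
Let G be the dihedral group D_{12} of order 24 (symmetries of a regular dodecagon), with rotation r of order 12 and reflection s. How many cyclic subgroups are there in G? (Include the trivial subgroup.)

Group the elements of G by the cyclic subgroup they generate; each cyclic subgroup of order d accounts for φ(d) elements.
Cyclic subgroups by order — order 1: 1; order 2: 13; order 3: 1; order 4: 1; order 6: 1; order 12: 1.
Total: 18.

18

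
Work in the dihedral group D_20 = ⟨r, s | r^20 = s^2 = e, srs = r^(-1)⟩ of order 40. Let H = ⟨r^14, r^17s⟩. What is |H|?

20

|⟨r^14⟩| = 10 and |⟨r^17s⟩| = 2, so |H| is a multiple of lcm(10, 2) = 10 and divides |G| = 40.
Closing under the operation: H = {e, r^2, r^4, r^6, r^8, r^10, r^12, r^14, r^16, r^18, rs, r^3s, r^5s, r^7s, r^9s, r^11s, r^13s, r^15s, r^17s, r^19s}, so |H| = 20.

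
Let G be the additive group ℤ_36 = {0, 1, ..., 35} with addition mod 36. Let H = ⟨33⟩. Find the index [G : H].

3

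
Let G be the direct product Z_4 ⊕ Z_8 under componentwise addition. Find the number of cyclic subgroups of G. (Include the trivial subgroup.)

14

Each element a generates a cyclic subgroup ⟨a⟩; distinct elements may generate the same one (a cyclic group of order d has φ(d) generators).
Cyclic subgroups by order — order 1: 1; order 2: 3; order 4: 6; order 8: 4.
Total: 14.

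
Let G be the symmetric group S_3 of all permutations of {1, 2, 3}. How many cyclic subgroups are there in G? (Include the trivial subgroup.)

A cyclic subgroup of order d is generated by each of its φ(d) elements of order d, so the cyclic subgroups of order d number (#elements of order d)/φ(d).
Cyclic subgroups by order — order 1: 1; order 2: 3; order 3: 1.
Total: 5.

5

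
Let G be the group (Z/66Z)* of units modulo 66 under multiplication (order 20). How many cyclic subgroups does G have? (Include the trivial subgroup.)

Group the elements of G by the cyclic subgroup they generate; each cyclic subgroup of order d accounts for φ(d) elements.
Cyclic subgroups by order — order 1: 1; order 2: 3; order 5: 1; order 10: 3.
Total: 8.

8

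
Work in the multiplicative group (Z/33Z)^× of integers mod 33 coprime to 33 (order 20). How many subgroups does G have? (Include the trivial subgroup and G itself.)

10

|G| = 20, so by Lagrange every subgroup order divides 20. Divisors: 1, 2, 4, 5, 10, 20.
Subgroups by order — order 1: 1; order 2: 3; order 4: 1; order 5: 1; order 10: 3; order 20: 1.
Total: 1 + 3 + 1 + 1 + 3 + 1 = 10.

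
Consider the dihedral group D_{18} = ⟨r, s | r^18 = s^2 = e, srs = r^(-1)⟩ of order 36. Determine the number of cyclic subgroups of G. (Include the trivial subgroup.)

24

Each element a generates a cyclic subgroup ⟨a⟩; distinct elements may generate the same one (a cyclic group of order d has φ(d) generators).
Cyclic subgroups by order — order 1: 1; order 2: 19; order 3: 1; order 6: 1; order 9: 1; order 18: 1.
Total: 24.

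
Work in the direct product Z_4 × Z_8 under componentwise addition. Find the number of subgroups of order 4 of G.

7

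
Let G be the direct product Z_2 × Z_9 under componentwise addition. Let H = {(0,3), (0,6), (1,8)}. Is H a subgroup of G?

No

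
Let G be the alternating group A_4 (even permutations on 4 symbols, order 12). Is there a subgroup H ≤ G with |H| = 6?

6 | 12, so Lagrange does not rule it out; but checking all subgroups of G, none has order 6.
(A_4 is the standard example that the converse of Lagrange fails.)

No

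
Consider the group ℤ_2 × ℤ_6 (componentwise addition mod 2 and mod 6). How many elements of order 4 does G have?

An element (a,b) has order lcm(ord(a), ord(b)); count pairs with lcm equal to 4.
Enumerating gives 0 such elements.

0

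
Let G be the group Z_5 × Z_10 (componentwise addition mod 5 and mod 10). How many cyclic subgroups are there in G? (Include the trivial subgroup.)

Group the elements of G by the cyclic subgroup they generate; each cyclic subgroup of order d accounts for φ(d) elements.
Cyclic subgroups by order — order 1: 1; order 2: 1; order 5: 6; order 10: 6.
Total: 14.

14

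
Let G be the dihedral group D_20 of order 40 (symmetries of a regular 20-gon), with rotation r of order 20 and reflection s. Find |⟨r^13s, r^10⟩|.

4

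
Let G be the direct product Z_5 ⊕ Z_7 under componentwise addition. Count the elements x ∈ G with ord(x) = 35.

An element (a,b) has order lcm(ord(a), ord(b)); count pairs with lcm equal to 35.
Enumerating gives 24 such elements.

24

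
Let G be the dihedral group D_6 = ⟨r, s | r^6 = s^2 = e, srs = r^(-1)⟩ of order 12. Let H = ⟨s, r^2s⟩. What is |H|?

6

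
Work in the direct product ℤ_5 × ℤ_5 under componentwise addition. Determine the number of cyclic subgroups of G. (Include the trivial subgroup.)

7

Group the elements of G by the cyclic subgroup they generate; each cyclic subgroup of order d accounts for φ(d) elements.
Cyclic subgroups by order — order 1: 1; order 5: 6.
Total: 7.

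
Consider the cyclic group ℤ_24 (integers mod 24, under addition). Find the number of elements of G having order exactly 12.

In a cyclic group of order 24, the number of elements of order d (for d | 24) is φ(d).
φ(12) = 4.

4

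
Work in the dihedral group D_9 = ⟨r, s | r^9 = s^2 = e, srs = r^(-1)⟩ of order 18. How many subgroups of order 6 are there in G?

3

|G| = 18 and 6 | 18, so subgroups of order 6 are possible by Lagrange.
The subgroups of order 6 are: {e, r^3, r^6, r^2s, r^5s, r^8s}; {e, r^3, r^6, s, r^3s, r^6s}; {e, r^3, r^6, rs, r^4s, r^7s}.
So G has 3 subgroups of order 6.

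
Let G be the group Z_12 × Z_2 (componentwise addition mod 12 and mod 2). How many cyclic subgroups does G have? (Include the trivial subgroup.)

12

Each element a generates a cyclic subgroup ⟨a⟩; distinct elements may generate the same one (a cyclic group of order d has φ(d) generators).
Cyclic subgroups by order — order 1: 1; order 2: 3; order 3: 1; order 4: 2; order 6: 3; order 12: 2.
Total: 12.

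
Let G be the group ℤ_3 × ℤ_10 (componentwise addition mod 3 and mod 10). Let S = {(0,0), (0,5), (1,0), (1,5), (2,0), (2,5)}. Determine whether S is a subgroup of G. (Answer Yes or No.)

|S| = 6 divides |G| = 30, consistent with Lagrange.
S contains the identity, every element's inverse is in S, and S is closed under +: it is a subgroup.
In fact S = ⟨(1,5)⟩.

Yes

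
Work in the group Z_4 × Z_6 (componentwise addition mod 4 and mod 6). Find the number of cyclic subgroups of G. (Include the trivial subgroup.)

12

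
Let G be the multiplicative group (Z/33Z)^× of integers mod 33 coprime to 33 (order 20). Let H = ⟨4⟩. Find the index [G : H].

|⟨4⟩| = 5 and |G| = 20.
By Lagrange, [G : H] = |G|/|H| = 20/5 = 4.

4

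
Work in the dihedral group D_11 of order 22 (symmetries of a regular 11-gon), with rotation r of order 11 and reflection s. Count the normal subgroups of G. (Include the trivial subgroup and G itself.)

3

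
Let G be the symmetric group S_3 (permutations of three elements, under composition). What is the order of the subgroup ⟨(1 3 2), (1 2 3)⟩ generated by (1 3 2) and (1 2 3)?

3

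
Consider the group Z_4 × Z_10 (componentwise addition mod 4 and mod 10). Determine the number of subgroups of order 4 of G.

3

|G| = 40 and 4 | 40, so subgroups of order 4 are possible by Lagrange.
The subgroups of order 4 are: {(0,0), (0,5), (2,0), (2,5)}; {(0,0), (1,0), (2,0), (3,0)}; {(0,0), (1,5), (2,0), (3,5)}.
So G has 3 subgroups of order 4.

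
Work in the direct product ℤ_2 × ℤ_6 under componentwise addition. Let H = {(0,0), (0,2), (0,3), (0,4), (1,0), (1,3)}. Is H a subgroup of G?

Closure fails: (0,2) + (1,0) = (1,2) ∉ H. So H is not a subgroup.

No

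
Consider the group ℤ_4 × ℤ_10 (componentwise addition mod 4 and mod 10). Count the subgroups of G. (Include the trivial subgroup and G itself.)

16

|G| = 40, so by Lagrange every subgroup order divides 40. Divisors: 1, 2, 4, 5, 8, 10, 20, 40.
Subgroups by order — order 1: 1; order 2: 3; order 4: 3; order 5: 1; order 8: 1; order 10: 3; order 20: 3; order 40: 1.
Total: 1 + 3 + 3 + 1 + 1 + 3 + 3 + 1 = 16.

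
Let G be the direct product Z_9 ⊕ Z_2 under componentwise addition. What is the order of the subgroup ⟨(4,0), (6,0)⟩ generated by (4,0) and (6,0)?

|⟨(4,0)⟩| = 9 and |⟨(6,0)⟩| = 3, so |H| is a multiple of lcm(9, 3) = 9 and divides |G| = 18.
Closing under the operation: H = {(0,0), (1,0), (2,0), (3,0), (4,0), (5,0), (6,0), (7,0), (8,0)}, so |H| = 9.

9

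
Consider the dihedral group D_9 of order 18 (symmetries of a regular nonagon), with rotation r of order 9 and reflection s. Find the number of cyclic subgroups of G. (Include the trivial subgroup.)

12

Group the elements of G by the cyclic subgroup they generate; each cyclic subgroup of order d accounts for φ(d) elements.
Cyclic subgroups by order — order 1: 1; order 2: 9; order 3: 1; order 9: 1.
Total: 12.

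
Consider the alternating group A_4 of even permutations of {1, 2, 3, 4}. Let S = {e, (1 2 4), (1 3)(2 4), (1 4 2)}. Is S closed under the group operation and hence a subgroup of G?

No

Closure fails: (1 2 4) ∘ (1 3)(2 4) = (1 3 2) ∉ S. So S is not a subgroup.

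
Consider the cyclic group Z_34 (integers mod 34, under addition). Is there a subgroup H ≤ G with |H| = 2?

2 | 34. A subgroup of order 2 is {0, 17}.

Yes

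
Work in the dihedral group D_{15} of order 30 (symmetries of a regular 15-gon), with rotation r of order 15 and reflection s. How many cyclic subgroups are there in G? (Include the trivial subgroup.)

A cyclic subgroup of order d is generated by each of its φ(d) elements of order d, so the cyclic subgroups of order d number (#elements of order d)/φ(d).
Cyclic subgroups by order — order 1: 1; order 2: 15; order 3: 1; order 5: 1; order 15: 1.
Total: 19.

19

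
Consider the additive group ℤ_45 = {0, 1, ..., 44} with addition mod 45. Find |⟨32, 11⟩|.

|⟨32⟩| = 45 and |⟨11⟩| = 45, so |H| is a multiple of lcm(45, 45) = 45 and divides |G| = 45.
Closing {32, 11} under the group operation gives all of G, so |H| = 45.

45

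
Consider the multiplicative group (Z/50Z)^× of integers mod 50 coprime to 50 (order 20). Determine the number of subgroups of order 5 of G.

1

|G| = 20 and 5 | 20, so subgroups of order 5 are possible by Lagrange.
The subgroups of order 5 are: {1, 11, 21, 31, 41}.
So G has 1 subgroup of order 5.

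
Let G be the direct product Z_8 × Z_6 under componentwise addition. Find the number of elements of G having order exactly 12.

8

An element (a,b) has order lcm(ord(a), ord(b)); count pairs with lcm equal to 12.
Enumerating gives 8 such elements.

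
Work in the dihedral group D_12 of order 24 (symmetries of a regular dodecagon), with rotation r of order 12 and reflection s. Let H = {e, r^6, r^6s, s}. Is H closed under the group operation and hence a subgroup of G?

Yes

|H| = 4 divides |G| = 24, consistent with Lagrange.
H contains the identity, every element's inverse is in H, and H is closed under ·: it is a subgroup.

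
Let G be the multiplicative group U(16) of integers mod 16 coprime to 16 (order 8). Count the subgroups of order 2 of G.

|G| = 8 and 2 | 8, so subgroups of order 2 are possible by Lagrange.
The subgroups of order 2 are: {1, 15}; {1, 7}; {1, 9}.
So G has 3 subgroups of order 2.

3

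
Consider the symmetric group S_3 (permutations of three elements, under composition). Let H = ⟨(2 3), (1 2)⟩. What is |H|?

|⟨(2 3)⟩| = 2 and |⟨(1 2)⟩| = 2, so |H| is a multiple of lcm(2, 2) = 2 and divides |G| = 6.
Closing {(2 3), (1 2)} under the group operation gives all of G, so |H| = 6.

6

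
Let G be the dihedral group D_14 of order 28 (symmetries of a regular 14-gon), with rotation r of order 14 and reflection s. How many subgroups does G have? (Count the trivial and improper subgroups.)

|G| = 28, so by Lagrange every subgroup order divides 28. Divisors: 1, 2, 4, 7, 14, 28.
Subgroups by order — order 1: 1; order 2: 15; order 4: 7; order 7: 1; order 14: 3; order 28: 1.
Total: 1 + 15 + 7 + 1 + 3 + 1 = 28.

28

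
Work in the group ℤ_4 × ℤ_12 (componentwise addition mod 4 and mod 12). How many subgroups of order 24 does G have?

3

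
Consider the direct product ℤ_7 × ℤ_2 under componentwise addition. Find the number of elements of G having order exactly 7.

6

An element (a,b) has order lcm(ord(a), ord(b)); count pairs with lcm equal to 7.
Enumerating gives 6 such elements.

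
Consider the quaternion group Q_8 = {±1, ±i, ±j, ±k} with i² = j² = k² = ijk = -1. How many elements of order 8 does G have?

0

No element of G has order 8 (even though 8 | 8).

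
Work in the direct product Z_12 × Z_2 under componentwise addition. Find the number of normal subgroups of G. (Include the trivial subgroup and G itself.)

G is abelian, so every subgroup is normal.
G has 16 subgroups in total, hence 16 normal subgroups.

16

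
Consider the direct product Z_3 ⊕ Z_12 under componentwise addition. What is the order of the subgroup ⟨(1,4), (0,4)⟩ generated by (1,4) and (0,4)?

9

|⟨(1,4)⟩| = 3 and |⟨(0,4)⟩| = 3, so |H| is a multiple of lcm(3, 3) = 3 and divides |G| = 36.
Closing under the operation: H = {(0,0), (0,4), (0,8), (1,0), (1,4), (1,8), (2,0), (2,4), (2,8)}, so |H| = 9.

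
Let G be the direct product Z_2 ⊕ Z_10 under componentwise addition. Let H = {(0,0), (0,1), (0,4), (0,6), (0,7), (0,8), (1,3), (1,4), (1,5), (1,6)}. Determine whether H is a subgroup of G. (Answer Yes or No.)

No

(0,1) ∈ H but its inverse (0,9) ∉ H, so H is not a subgroup.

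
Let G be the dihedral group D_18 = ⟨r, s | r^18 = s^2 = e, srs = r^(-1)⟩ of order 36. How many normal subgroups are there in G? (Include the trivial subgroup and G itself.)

G has 45 subgroups. Checking conjugation-invariance by order — order 1: 1/1 normal; order 2: 1/19 normal; order 3: 1/1 normal; order 4: 0/9 normal; order 6: 1/7 normal; order 9: 1/1 normal; order 12: 0/3 normal; order 18: 3/3 normal; order 36: 1/1 normal.
Total normal subgroups: 9.

9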